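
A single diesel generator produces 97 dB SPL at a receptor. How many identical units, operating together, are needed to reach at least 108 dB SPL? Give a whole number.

13

N identical sources give L₁ + 10·log₁₀ N, so require 10·log₁₀ N ≥ 108 − 97 = 11.0 dB.
N ≥ 10^(11.0/10) = 12.589, so N = 13.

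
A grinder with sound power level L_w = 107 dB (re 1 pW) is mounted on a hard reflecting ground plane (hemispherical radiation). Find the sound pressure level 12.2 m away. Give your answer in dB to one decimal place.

77.3 dB

The power spreads over a hemisphere of area 2π·r², so L_p = L_w − 10·log₁₀(2π·r²).
2π·r² = 935.2 m², 10·log₁₀ of that is 29.709 dB.
L_p = 107 − 29.709 = 77.29 dB.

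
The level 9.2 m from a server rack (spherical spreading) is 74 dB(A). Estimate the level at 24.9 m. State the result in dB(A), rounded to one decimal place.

65.4 dB(A)

Point-source attenuation: ΔL = 20·log₁₀(r₂/r₁) = 20·log₁₀(24.9/9.2) = 8.648 dB.
L₂ = 74 − 20·log₁₀(24.9/9.2) = 74 − 8.648 = 65.35 dB(A).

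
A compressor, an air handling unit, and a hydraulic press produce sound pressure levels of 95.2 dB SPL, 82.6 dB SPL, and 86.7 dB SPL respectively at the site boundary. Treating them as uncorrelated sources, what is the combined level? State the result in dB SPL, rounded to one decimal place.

Incoherent sources combine by intensity addition: L_total = 10·log₁₀(Σ 10^(L_i/10)).
Σ 10^(L/10) = 10^(95.2/10) + 10^(82.6/10) + 10^(86.7/10) = 3.961e+09.
L_total = 10·log₁₀(3.961e+09) = 95.98 dB SPL.

96.0 dB SPL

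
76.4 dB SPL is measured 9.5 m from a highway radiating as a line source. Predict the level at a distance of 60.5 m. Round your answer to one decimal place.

68.4 dB SPL

Cylindrical spreading from a line source gives a 10·log₁₀(r₂/r₁) drop.
L₂ = 76.4 − 10·log₁₀(60.5/9.5) = 76.4 − 8.040 = 68.36 dB SPL.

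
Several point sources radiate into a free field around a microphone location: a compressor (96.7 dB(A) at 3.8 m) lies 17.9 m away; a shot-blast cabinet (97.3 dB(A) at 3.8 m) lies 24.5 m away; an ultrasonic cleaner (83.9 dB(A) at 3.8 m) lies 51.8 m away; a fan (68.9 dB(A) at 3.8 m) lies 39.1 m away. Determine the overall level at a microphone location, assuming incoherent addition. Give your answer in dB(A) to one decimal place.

Apply inverse-square spreading to bring every level to the receiver, then sum 10^(L/10).
compressor: 96.7 − 20·log₁₀(17.9/3.8) = 96.7 − 13.46 = 83.24 dB(A).
shot-blast cabinet: 97.3 − 20·log₁₀(24.5/3.8) = 97.3 − 16.19 = 81.11 dB(A).
ultrasonic cleaner: 83.9 − 20·log₁₀(51.8/3.8) = 83.9 − 22.69 = 61.21 dB(A).
fan: 68.9 − 20·log₁₀(39.1/3.8) = 68.9 − 20.25 = 48.65 dB(A).
Σ 10^(L/10) = 3.414e+08 → L_total = 10·log₁₀(3.414e+08) = 85.33 dB(A).

85.3 dB(A)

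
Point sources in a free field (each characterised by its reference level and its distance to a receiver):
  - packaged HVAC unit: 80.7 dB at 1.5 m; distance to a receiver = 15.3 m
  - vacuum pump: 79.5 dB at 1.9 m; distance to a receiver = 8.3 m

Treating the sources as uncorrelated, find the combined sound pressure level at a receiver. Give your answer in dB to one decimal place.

Propagate each source to the receiver with L = L_ref − 20·log₁₀(r/r_ref), then add intensities.
packaged HVAC unit: 80.7 − 20·log₁₀(15.3/1.5) = 80.7 − 20.17 = 60.53 dB.
vacuum pump: 79.5 − 20·log₁₀(8.3/1.9) = 79.5 − 12.81 = 66.69 dB.
Σ 10^(L/10) = 5.800e+06 → L_total = 10·log₁₀(5.800e+06) = 67.63 dB.

67.6 dB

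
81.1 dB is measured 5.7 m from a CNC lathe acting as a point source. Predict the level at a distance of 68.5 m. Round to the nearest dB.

60 dB

Point-source attenuation: ΔL = 20·log₁₀(r₂/r₁) = 20·log₁₀(68.5/5.7) = 21.596 dB.
L₂ = 81.1 − 20·log₁₀(68.5/5.7) = 81.1 − 21.596 = 59.50 dB.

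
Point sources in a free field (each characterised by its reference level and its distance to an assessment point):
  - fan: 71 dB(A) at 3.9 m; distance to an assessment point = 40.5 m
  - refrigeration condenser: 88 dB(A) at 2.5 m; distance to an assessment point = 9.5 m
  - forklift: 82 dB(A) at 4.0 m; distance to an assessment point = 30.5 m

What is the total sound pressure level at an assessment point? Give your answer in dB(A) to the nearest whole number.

77 dB(A)

Apply inverse-square spreading to bring every level to the receiver, then sum 10^(L/10).
fan: 71 − 20·log₁₀(40.5/3.9) = 71 − 20.33 = 50.67 dB(A).
refrigeration condenser: 88 − 20·log₁₀(9.5/2.5) = 88 − 11.60 = 76.40 dB(A).
forklift: 82 − 20·log₁₀(30.5/4.0) = 82 − 17.64 = 64.36 dB(A).
Σ 10^(L/10) = 4.654e+07 → L_total = 10·log₁₀(4.654e+07) = 76.68 dB(A).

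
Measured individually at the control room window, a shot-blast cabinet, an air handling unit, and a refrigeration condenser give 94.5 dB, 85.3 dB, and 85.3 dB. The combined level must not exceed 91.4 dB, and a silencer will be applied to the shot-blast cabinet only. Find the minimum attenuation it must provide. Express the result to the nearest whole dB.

6 dB

Everything except the shot-blast cabinet sums to 10^(85.3/10) + 10^(85.3/10) = 6.777e+08 in linear terms, 88.31 dB.
To meet 91.4 dB overall, the treated shot-blast cabinet may contribute at most 10^(91.4/10) − 6.777e+08 = 7.027e+08, i.e. 88.47 dB.
Required insertion loss = 94.5 − 88.47 = 6.03 dB.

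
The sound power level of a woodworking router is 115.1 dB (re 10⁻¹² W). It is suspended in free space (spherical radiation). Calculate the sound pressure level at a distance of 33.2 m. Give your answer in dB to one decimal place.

73.7 dB

The power spreads over a sphere of area 4π·r², so L_p = L_w − 10·log₁₀(4π·r²).
4π·r² = 1.385e+04 m², 10·log₁₀ of that is 41.415 dB.
L_p = 115.1 − 41.415 = 73.69 dB.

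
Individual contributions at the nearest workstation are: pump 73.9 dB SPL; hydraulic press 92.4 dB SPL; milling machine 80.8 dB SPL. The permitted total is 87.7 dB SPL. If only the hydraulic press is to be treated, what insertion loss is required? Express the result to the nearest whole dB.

6 dB

Everything except the hydraulic press sums to 10^(73.9/10) + 10^(80.8/10) = 1.448e+08 in linear terms, 81.61 dB SPL.
To meet 87.7 dB SPL overall, the treated hydraulic press may contribute at most 10^(87.7/10) − 1.448e+08 = 4.441e+08, i.e. 86.47 dB SPL.
So the hydraulic press must be reduced from 92.4 to 86.47 dB SPL: IL = 5.93 dB.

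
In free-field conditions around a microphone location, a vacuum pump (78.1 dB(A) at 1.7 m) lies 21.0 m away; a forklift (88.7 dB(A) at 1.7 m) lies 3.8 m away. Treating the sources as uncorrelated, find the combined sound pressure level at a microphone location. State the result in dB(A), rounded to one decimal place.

First find each source's level at the receiver (point-source: −20·log₁₀(r/r_ref)), then combine on an intensity basis.
vacuum pump: 78.1 − 20·log₁₀(21.0/1.7) = 78.1 − 21.84 = 56.26 dB(A).
forklift: 88.7 − 20·log₁₀(3.8/1.7) = 88.7 − 6.99 = 81.71 dB(A).
Σ 10^(L/10) = 1.488e+08 → L_total = 10·log₁₀(1.488e+08) = 81.73 dB(A).

81.7 dB(A)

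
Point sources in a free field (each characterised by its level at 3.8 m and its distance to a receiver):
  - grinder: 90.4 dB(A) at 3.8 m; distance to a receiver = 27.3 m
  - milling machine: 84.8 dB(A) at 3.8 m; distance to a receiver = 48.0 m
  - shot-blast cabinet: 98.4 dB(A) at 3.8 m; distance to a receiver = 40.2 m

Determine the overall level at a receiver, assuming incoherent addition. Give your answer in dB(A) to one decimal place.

First find each source's level at the receiver (point-source: −20·log₁₀(r/r_ref)), then combine on an intensity basis.
grinder: 90.4 − 20·log₁₀(27.3/3.8) = 90.4 − 17.13 = 73.27 dB(A).
milling machine: 84.8 − 20·log₁₀(48.0/3.8) = 84.8 − 22.03 = 62.77 dB(A).
shot-blast cabinet: 98.4 − 20·log₁₀(40.2/3.8) = 98.4 − 20.49 = 77.91 dB(A).
Σ 10^(L/10) = 8.496e+07 → L_total = 10·log₁₀(8.496e+07) = 79.29 dB(A).

79.3 dB(A)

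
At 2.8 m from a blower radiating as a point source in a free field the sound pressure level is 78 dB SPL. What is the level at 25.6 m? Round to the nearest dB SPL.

For a point source, L₂ = L₁ − 20·log₁₀(r₂/r₁).
L₂ = 78 − 20·log₁₀(25.6/2.8) = 78 − 19.222 = 58.78 dB SPL.

59 dB SPL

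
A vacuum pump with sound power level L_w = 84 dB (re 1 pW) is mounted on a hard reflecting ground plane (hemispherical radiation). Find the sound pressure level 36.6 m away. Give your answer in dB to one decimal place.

44.7 dB

The power spreads over a hemisphere of area 2π·r², so L_p = L_w − 10·log₁₀(2π·r²).
2π·r² = 8417 m², 10·log₁₀ of that is 39.251 dB.
L_p = 84 − 39.251 = 44.75 dB.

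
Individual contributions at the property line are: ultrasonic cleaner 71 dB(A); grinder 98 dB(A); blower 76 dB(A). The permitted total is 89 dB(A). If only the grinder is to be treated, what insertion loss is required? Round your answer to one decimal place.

The untreated sources together contribute 10^(71/10) + 10^(76/10) = 5.240e+07, i.e. 77.19 dB(A).
To meet 89 dB(A) overall, the treated grinder may contribute at most 10^(89/10) − 5.240e+07 = 7.419e+08, i.e. 88.70 dB(A).
So the grinder must be reduced from 98 to 88.70 dB(A): IL = 9.30 dB.

9.3 dB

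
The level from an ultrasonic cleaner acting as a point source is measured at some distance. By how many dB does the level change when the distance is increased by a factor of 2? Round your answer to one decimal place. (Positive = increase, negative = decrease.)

A point source loses 6 dB per doubling of distance; generally ΔL = −20·log₁₀(r₂/r₁).
ΔL = −20·log₁₀(2) = -6.02 dB.

-6.0 dB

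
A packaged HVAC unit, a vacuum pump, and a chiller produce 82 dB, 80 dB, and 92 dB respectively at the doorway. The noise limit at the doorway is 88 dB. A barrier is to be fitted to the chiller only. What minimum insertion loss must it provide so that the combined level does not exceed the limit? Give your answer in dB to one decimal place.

6.3 dB

Fixed contribution from the other sources: Σ 10^(L/10) = 10^(82/10) + 10^(80/10) = 2.585e+08 (84.12 dB).
The limit corresponds to 10^(88/10) = 6.310e+08; subtracting the fixed part leaves 3.725e+08 for the chiller, i.e. 85.71 dB.
So the chiller must be reduced from 92 to 85.71 dB: IL = 6.29 dB.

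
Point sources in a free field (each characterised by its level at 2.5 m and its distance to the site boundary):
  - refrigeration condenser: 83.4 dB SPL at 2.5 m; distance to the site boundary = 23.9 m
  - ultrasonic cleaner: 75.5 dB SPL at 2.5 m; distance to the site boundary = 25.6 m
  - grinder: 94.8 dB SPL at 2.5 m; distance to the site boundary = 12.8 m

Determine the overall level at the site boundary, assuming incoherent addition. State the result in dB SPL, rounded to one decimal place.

First find each source's level at the receiver (point-source: −20·log₁₀(r/r_ref)), then combine on an intensity basis.
refrigeration condenser: 83.4 − 20·log₁₀(23.9/2.5) = 83.4 − 19.61 = 63.79 dB SPL.
ultrasonic cleaner: 75.5 − 20·log₁₀(25.6/2.5) = 75.5 − 20.21 = 55.29 dB SPL.
grinder: 94.8 − 20·log₁₀(12.8/2.5) = 94.8 − 14.19 = 80.61 dB SPL.
Σ 10^(L/10) = 1.179e+08 → L_total = 10·log₁₀(1.179e+08) = 80.72 dB SPL.

80.7 dB SPL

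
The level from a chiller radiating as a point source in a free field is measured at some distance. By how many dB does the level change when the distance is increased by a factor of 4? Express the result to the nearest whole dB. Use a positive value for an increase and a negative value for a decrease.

-12 dB

With spherical spreading the level changes by −20·log₁₀(r₂/r₁).
ΔL = −20·log₁₀(4) = -12.04 dB.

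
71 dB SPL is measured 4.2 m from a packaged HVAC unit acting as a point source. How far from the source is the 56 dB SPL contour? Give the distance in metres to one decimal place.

23.6 m

The 15.0 dB drop corresponds to a distance ratio of 10^(15.0/20) for a point source.
r₂ = 4.2·10^((71−56)/20) = 4.2·10^(15.0/20) = 23.62 m.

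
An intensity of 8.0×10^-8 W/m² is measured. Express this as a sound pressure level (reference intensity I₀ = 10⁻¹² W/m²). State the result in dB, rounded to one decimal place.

L = 10·log₁₀(I/I₀) = 10·log₁₀(8.0×10^-8/10⁻¹²) = 10·log₁₀(8.0×10^4).
L = 10·(0.9031 + 4) = 49.03 dB.

49.0 dB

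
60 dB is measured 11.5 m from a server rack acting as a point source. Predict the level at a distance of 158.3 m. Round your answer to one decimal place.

For a point source, L₂ = L₁ − 20·log₁₀(r₂/r₁).
L₂ = 60 − 20·log₁₀(158.3/11.5) = 60 − 22.776 = 37.22 dB.

37.2 dB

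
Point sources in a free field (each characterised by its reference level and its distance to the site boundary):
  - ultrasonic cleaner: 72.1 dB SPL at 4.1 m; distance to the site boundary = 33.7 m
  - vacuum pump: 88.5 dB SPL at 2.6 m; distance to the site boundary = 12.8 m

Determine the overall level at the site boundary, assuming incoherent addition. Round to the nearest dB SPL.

75 dB SPL

Apply inverse-square spreading to bring every level to the receiver, then sum 10^(L/10).
ultrasonic cleaner: 72.1 − 20·log₁₀(33.7/4.1) = 72.1 − 18.30 = 53.80 dB SPL.
vacuum pump: 88.5 − 20·log₁₀(12.8/2.6) = 88.5 − 13.84 = 74.66 dB SPL.
Σ 10^(L/10) = 2.945e+07 → L_total = 10·log₁₀(2.945e+07) = 74.69 dB SPL.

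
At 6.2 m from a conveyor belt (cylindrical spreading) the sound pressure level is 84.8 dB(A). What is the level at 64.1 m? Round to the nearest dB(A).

Line-source attenuation: ΔL = 10·log₁₀(r₂/r₁) = 10·log₁₀(64.1/6.2) = 10.145 dB.
L₂ = 84.8 − 10·log₁₀(64.1/6.2) = 84.8 − 10.145 = 74.66 dB(A).

75 dB(A)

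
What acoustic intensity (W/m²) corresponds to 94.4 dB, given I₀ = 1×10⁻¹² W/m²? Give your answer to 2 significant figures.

0.0028 W/m²

L = 10·log₁₀(I/I₀) ⇒ I = I₀·10^(L/10) = 10⁻¹² × 10^9.44.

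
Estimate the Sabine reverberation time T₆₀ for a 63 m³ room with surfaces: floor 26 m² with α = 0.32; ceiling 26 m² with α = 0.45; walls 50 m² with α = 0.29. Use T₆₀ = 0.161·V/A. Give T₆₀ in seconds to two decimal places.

0.29 s

A = Σ Sᵢαᵢ = 26·0.32 + 26·0.45 + 50·0.29 = 34.52 m².
T₆₀ = 0.161 × 63 / 34.52 = 0.294 s.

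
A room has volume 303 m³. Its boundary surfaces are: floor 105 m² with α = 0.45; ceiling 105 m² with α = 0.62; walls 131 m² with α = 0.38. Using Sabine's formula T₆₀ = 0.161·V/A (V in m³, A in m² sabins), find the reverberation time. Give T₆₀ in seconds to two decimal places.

Summing Sᵢαᵢ: 105·0.45 + 105·0.62 + 131·0.38 = 162.13 m².
T₆₀ = 0.161 × 303 / 162.13 = 0.301 s.

0.30 s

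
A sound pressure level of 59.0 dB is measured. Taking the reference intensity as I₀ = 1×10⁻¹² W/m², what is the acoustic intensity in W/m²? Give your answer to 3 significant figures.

7.94e-07 W/m²

L = 10·log₁₀(I/I₀) ⇒ I = I₀·10^(L/10) = 10⁻¹² × 10^5.90.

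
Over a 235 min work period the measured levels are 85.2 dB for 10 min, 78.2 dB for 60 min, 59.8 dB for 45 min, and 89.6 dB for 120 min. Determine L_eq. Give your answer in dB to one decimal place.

87.0 dB

Weight each interval's intensity by its duration and average over T = 235 min:
Σ tᵢ·10^(Lᵢ/10) = 10·10^(85.2/10) + 60·10^(78.2/10) + 45·10^(59.8/10) + 120·10^(89.6/10) = 1.168e+11.
L_eq = 10·log₁₀(1.168e+11/235) = 86.96 dB.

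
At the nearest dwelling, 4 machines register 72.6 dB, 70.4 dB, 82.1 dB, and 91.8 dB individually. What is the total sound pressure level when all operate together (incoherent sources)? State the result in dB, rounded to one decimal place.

Incoherent sources combine by intensity addition: L_total = 10·log₁₀(Σ 10^(L_i/10)).
Σ 10^(L/10) = 10^(72.6/10) + 10^(70.4/10) + 10^(82.1/10) + 10^(91.8/10) = 1.705e+09.
L_total = 10·log₁₀(1.705e+09) = 92.32 dB.

92.3 dB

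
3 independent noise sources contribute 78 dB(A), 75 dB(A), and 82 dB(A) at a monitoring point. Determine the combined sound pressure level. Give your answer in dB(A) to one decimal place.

For uncorrelated sources the intensities add, so convert each level to linear form, sum, and take 10·log₁₀ of the total.
Σ 10^(L/10) = 10^(78/10) + 10^(75/10) + 10^(82/10) = 2.532e+08.
L_total = 10·log₁₀(2.532e+08) = 84.03 dB(A).

84.0 dB(A)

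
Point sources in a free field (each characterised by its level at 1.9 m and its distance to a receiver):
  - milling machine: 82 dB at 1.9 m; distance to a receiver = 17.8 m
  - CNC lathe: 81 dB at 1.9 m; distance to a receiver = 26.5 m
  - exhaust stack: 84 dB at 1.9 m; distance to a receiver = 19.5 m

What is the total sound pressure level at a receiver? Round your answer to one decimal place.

66.8 dB

First find each source's level at the receiver (point-source: −20·log₁₀(r/r_ref)), then combine on an intensity basis.
milling machine: 82 − 20·log₁₀(17.8/1.9) = 82 − 19.43 = 62.57 dB.
CNC lathe: 81 − 20·log₁₀(26.5/1.9) = 81 − 22.89 = 58.11 dB.
exhaust stack: 84 − 20·log₁₀(19.5/1.9) = 84 − 20.23 = 63.77 dB.
Σ 10^(L/10) = 4.838e+06 → L_total = 10·log₁₀(4.838e+06) = 66.85 dB.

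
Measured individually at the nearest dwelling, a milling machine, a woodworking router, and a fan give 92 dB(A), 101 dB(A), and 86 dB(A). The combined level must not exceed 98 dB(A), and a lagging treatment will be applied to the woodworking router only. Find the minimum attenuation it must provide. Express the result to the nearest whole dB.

5 dB

Everything except the woodworking router sums to 10^(92/10) + 10^(86/10) = 1.983e+09 in linear terms, 92.97 dB(A).
To meet 98 dB(A) overall, the treated woodworking router may contribute at most 10^(98/10) − 1.983e+09 = 4.327e+09, i.e. 96.36 dB(A).
Required insertion loss = 101 − 96.36 = 4.64 dB.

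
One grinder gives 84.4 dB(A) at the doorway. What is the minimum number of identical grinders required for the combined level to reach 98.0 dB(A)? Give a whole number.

Need L₁ + 10·log₁₀ N ≥ 98.0, i.e. log₁₀ N ≥ 1.36.
N ≥ 10^(13.6/10) = 22.909, so N = 23.

23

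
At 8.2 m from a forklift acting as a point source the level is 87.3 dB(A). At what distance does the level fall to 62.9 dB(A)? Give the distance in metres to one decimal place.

The 24.4 dB drop corresponds to a distance ratio of 10^(24.4/20) for a point source.
r₂ = 8.2·10^((87.3−62.9)/20) = 8.2·10^(24.4/20) = 136.09 m.

136.1 m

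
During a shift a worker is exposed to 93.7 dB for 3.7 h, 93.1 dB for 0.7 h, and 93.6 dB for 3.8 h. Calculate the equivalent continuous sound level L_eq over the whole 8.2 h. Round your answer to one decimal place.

93.6 dB

Weight each interval's intensity by its duration and average over T = 8.2 h:
Σ tᵢ·10^(Lᵢ/10) = 3.7·10^(93.7/10) + 0.7·10^(93.1/10) + 3.8·10^(93.6/10) = 1.881e+10.
L_eq = 10·log₁₀(1.881e+10/8.2) = 93.61 dB.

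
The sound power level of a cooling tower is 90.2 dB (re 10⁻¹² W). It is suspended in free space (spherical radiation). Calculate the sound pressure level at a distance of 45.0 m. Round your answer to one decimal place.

46.1 dB

The power spreads over a sphere of area 4π·r², so L_p = L_w − 10·log₁₀(4π·r²).
4π·r² = 2.545e+04 m², 10·log₁₀ of that is 44.056 dB.
L_p = 90.2 − 44.056 = 46.14 dB.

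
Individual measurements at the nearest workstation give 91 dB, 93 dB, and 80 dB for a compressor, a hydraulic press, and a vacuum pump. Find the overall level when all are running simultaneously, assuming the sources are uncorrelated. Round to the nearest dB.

Incoherent sources combine by intensity addition: L_total = 10·log₁₀(Σ 10^(L_i/10)).
Σ 10^(L/10) = 10^(91/10) + 10^(93/10) + 10^(80/10) = 3.354e+09.
L_total = 10·log₁₀(3.354e+09) = 95.26 dB.

95 dB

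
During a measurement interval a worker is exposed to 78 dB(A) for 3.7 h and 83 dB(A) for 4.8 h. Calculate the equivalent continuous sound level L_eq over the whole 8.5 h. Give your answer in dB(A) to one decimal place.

Weight each interval's intensity by its duration and average over T = 8.5 h:
Σ tᵢ·10^(Lᵢ/10) = 3.7·10^(78/10) + 4.8·10^(83/10) = 1.191e+09.
L_eq = 10·log₁₀(1.191e+09/8.5) = 81.47 dB(A).

81.5 dB(A)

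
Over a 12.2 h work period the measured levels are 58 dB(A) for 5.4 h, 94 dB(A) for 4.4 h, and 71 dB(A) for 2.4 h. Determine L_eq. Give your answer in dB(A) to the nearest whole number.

The energy average is taken in the linear domain: L_eq = 10·log₁₀[(Σ tᵢ·10^(Lᵢ/10))/T], T = 12.2 h.
Σ tᵢ·10^(Lᵢ/10) = 5.4·10^(58/10) + 4.4·10^(94/10) + 2.4·10^(71/10) = 1.109e+10.
L_eq = 10·log₁₀(1.109e+10/12.2) = 89.58 dB(A).

90 dB(A)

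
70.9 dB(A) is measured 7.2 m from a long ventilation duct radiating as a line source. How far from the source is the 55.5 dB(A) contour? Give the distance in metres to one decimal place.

Line-source spreading drops the level by 10·log₁₀(r₂/r₁); inverting, r₂/r₁ = 10^(ΔL/10).
r₂ = 7.2·10^((70.9−55.5)/10) = 7.2·10^(15.4/10) = 249.65 m.

249.7 m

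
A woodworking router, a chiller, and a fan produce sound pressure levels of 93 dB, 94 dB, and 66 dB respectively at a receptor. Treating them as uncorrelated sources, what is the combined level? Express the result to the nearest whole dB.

97 dB

For uncorrelated sources the intensities add, so convert each level to linear form, sum, and take 10·log₁₀ of the total.
Σ 10^(L/10) = 10^(93/10) + 10^(94/10) + 10^(66/10) = 4.511e+09.
L_total = 10·log₁₀(4.511e+09) = 96.54 dB.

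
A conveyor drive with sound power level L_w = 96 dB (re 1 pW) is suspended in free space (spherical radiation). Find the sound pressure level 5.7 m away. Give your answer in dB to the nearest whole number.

Free-field spherical radiation: L_p = L_w − 10·log₁₀(4π·r²), r = 5.7 m.
4π·r² = 408.3 m², 10·log₁₀ of that is 26.110 dB.
L_p = 96 − 26.110 = 69.89 dB.

70 dB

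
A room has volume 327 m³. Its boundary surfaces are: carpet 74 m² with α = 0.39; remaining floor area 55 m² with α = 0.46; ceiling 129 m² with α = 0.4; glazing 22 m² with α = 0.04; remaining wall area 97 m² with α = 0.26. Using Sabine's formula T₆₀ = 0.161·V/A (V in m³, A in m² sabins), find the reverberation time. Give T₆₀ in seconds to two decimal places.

0.40 s

Summing Sᵢαᵢ: 74·0.39 + 55·0.46 + 129·0.4 + 22·0.04 + 97·0.26 = 131.86 m².
T₆₀ = 0.161·V/A = 0.161·327/131.86 = 0.399 s.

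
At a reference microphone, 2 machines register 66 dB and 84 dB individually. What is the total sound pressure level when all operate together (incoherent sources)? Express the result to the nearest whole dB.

For uncorrelated sources the intensities add, so convert each level to linear form, sum, and take 10·log₁₀ of the total.
Σ 10^(L/10) = 10^(66/10) + 10^(84/10) = 2.552e+08.
L_total = 10·log₁₀(2.552e+08) = 84.07 dB.

84 dB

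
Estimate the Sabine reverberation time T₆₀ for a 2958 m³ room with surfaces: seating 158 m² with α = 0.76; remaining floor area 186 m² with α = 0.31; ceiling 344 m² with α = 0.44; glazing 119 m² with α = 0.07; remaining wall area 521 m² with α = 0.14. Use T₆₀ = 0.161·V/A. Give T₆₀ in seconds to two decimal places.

1.16 s

Total absorption A = 158·0.76 + 186·0.31 + 344·0.44 + 119·0.07 + 521·0.14 = 410.37 m² sabins.
T₆₀ = 0.161·V/A = 0.161·2958/410.37 = 1.161 s.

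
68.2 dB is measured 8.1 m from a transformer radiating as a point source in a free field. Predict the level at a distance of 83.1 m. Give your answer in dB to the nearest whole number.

For a point source, L₂ = L₁ − 20·log₁₀(r₂/r₁).
L₂ = 68.2 − 20·log₁₀(83.1/8.1) = 68.2 − 20.222 = 47.98 dB.

48 dB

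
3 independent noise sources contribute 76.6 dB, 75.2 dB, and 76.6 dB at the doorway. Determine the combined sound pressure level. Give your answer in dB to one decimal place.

For uncorrelated sources the intensities add, so convert each level to linear form, sum, and take 10·log₁₀ of the total.
Σ 10^(L/10) = 10^(76.6/10) + 10^(75.2/10) + 10^(76.6/10) = 1.245e+08.
L_total = 10·log₁₀(1.245e+08) = 80.95 dB.

81.0 dB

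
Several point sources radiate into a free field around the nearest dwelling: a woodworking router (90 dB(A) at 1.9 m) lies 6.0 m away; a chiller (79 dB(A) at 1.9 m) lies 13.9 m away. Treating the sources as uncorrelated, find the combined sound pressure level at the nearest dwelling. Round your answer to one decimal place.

First find each source's level at the receiver (point-source: −20·log₁₀(r/r_ref)), then combine on an intensity basis.
woodworking router: 90 − 20·log₁₀(6.0/1.9) = 90 − 9.99 = 80.01 dB(A).
chiller: 79 − 20·log₁₀(13.9/1.9) = 79 − 17.29 = 61.71 dB(A).
Σ 10^(L/10) = 1.018e+08 → L_total = 10·log₁₀(1.018e+08) = 80.08 dB(A).

80.1 dB(A)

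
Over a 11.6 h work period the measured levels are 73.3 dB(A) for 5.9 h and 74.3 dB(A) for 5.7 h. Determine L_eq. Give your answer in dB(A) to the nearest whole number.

74 dB(A)

L_eq = 10·log₁₀[(1/T)·Σ tᵢ·10^(Lᵢ/10)] with T = 11.6 h.
Σ tᵢ·10^(Lᵢ/10) = 5.9·10^(73.3/10) + 5.7·10^(74.3/10) = 2.796e+08.
L_eq = 10·log₁₀(2.796e+08/11.6) = 73.82 dB(A).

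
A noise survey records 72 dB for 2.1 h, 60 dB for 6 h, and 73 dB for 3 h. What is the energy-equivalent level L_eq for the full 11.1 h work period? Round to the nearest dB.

70 dB

Weight each interval's intensity by its duration and average over T = 11.1 h:
Σ tᵢ·10^(Lᵢ/10) = 2.1·10^(72/10) + 6·10^(60/10) + 3·10^(73/10) = 9.914e+07.
L_eq = 10·log₁₀(9.914e+07/11.1) = 69.51 dB.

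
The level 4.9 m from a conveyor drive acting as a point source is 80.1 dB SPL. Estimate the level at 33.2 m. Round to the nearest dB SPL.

For a point source, L₂ = L₁ − 20·log₁₀(r₂/r₁).
L₂ = 80.1 − 20·log₁₀(33.2/4.9) = 80.1 − 16.619 = 63.48 dB SPL.

63 dB SPL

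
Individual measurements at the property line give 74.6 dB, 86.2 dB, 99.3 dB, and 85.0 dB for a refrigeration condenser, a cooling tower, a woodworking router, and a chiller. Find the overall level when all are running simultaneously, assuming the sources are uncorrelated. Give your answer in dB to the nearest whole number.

100 dB

Incoherent sources combine by intensity addition: L_total = 10·log₁₀(Σ 10^(L_i/10)).
Σ 10^(L/10) = 10^(74.6/10) + 10^(86.2/10) + 10^(99.3/10) + 10^(85.0/10) = 9.273e+09.
L_total = 10·log₁₀(9.273e+09) = 99.67 dB.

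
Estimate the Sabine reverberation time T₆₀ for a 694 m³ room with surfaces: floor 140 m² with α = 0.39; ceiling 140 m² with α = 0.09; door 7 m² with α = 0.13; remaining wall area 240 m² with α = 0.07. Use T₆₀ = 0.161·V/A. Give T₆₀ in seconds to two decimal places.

1.32 s

A = Σ Sᵢαᵢ = 140·0.39 + 140·0.09 + 7·0.13 + 240·0.07 = 84.91 m².
T₆₀ = 0.161·V/A = 0.161·694/84.91 = 1.316 s.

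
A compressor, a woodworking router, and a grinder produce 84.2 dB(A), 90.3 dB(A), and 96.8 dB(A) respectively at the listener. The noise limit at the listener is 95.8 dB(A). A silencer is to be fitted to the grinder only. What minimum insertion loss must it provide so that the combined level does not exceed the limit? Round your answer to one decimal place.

Everything except the grinder sums to 10^(84.2/10) + 10^(90.3/10) = 1.335e+09 in linear terms, 91.25 dB(A).
The limit corresponds to 10^(95.8/10) = 3.802e+09; subtracting the fixed part leaves 2.467e+09 for the grinder, i.e. 93.92 dB(A).
Required insertion loss = 96.8 − 93.92 = 2.88 dB.

2.9 dB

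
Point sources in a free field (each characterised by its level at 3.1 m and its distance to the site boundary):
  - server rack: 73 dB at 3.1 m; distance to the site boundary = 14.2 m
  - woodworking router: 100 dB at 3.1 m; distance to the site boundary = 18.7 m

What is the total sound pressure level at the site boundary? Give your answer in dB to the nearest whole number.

84 dB

First find each source's level at the receiver (point-source: −20·log₁₀(r/r_ref)), then combine on an intensity basis.
server rack: 73 − 20·log₁₀(14.2/3.1) = 73 − 13.22 = 59.78 dB.
woodworking router: 100 − 20·log₁₀(18.7/3.1) = 100 − 15.61 = 84.39 dB.
Σ 10^(L/10) = 2.758e+08 → L_total = 10·log₁₀(2.758e+08) = 84.41 dB.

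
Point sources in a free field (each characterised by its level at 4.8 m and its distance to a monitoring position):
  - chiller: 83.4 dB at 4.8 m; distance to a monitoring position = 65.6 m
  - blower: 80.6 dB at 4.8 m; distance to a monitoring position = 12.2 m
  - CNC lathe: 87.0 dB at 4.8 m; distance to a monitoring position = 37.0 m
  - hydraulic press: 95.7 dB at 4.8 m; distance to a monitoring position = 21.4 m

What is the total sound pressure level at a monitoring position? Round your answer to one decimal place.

83.3 dB

First find each source's level at the receiver (point-source: −20·log₁₀(r/r_ref)), then combine on an intensity basis.
chiller: 83.4 − 20·log₁₀(65.6/4.8) = 83.4 − 22.71 = 60.69 dB.
blower: 80.6 − 20·log₁₀(12.2/4.8) = 80.6 − 8.10 = 72.50 dB.
CNC lathe: 87.0 − 20·log₁₀(37.0/4.8) = 87.0 − 17.74 = 69.26 dB.
hydraulic press: 95.7 − 20·log₁₀(21.4/4.8) = 95.7 − 12.98 = 82.72 dB.
Σ 10^(L/10) = 2.143e+08 → L_total = 10·log₁₀(2.143e+08) = 83.31 dB.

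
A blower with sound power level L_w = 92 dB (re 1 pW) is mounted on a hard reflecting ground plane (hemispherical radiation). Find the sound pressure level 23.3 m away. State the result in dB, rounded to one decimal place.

56.7 dB

Free-field hemispherical radiation: L_p = L_w − 10·log₁₀(2π·r²), r = 23.3 m.
2π·r² = 3411 m², 10·log₁₀ of that is 35.329 dB.
L_p = 92 − 35.329 = 56.67 dB.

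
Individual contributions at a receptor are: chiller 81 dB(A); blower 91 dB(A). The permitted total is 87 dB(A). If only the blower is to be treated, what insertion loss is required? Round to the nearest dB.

The untreated sources together contribute 10^(81/10) = 1.259e+08, i.e. 81.00 dB(A).
The limit corresponds to 10^(87/10) = 5.012e+08; subtracting the fixed part leaves 3.753e+08 for the blower, i.e. 85.74 dB(A).
Required insertion loss = 91 − 85.74 = 5.26 dB.

5 dB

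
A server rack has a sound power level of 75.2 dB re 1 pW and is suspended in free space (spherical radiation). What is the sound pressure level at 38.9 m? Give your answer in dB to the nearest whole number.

32 dB

L_p = L_w − 10·log₁₀(4π·r²) with r = 38.9 m.
4π·r² = 1.902e+04 m², 10·log₁₀ of that is 42.791 dB.
L_p = 75.2 − 42.791 = 32.41 dB.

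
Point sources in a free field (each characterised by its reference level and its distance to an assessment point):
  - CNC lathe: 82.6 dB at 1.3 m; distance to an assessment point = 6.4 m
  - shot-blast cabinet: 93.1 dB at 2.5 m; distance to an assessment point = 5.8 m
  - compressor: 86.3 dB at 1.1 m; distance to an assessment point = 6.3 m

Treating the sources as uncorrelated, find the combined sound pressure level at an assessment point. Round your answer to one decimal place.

86.0 dB

First find each source's level at the receiver (point-source: −20·log₁₀(r/r_ref)), then combine on an intensity basis.
CNC lathe: 82.6 − 20·log₁₀(6.4/1.3) = 82.6 − 13.84 = 68.76 dB.
shot-blast cabinet: 93.1 − 20·log₁₀(5.8/2.5) = 93.1 − 7.31 = 85.79 dB.
compressor: 86.3 − 20·log₁₀(6.3/1.1) = 86.3 − 15.16 = 71.14 dB.
Σ 10^(L/10) = 3.998e+08 → L_total = 10·log₁₀(3.998e+08) = 86.02 dB.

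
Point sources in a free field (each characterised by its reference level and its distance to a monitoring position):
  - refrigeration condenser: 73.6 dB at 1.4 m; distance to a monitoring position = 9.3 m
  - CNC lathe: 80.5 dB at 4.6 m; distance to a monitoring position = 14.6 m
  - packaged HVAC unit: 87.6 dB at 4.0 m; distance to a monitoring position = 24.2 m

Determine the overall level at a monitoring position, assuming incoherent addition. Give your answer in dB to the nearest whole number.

Propagate each source to the receiver with L = L_ref − 20·log₁₀(r/r_ref), then add intensities.
refrigeration condenser: 73.6 − 20·log₁₀(9.3/1.4) = 73.6 − 16.45 = 57.15 dB.
CNC lathe: 80.5 − 20·log₁₀(14.6/4.6) = 80.5 − 10.03 = 70.47 dB.
packaged HVAC unit: 87.6 − 20·log₁₀(24.2/4.0) = 87.6 − 15.64 = 71.96 dB.
Σ 10^(L/10) = 2.738e+07 → L_total = 10·log₁₀(2.738e+07) = 74.37 dB.

74 dB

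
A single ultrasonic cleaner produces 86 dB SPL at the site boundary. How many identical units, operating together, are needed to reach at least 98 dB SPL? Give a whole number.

16

Need L₁ + 10·log₁₀ N ≥ 98, i.e. log₁₀ N ≥ 1.20.
N ≥ 10^(12.0/10) = 15.849, so N = 16.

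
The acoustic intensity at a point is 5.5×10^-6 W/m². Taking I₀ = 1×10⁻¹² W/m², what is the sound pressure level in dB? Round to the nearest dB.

67 dB

L = 10·log₁₀(I/I₀) = 10·log₁₀(5.5×10^-6/10⁻¹²) = 10·log₁₀(5.5×10^6).
L = 10·(0.7404 + 6) = 67.40 dB.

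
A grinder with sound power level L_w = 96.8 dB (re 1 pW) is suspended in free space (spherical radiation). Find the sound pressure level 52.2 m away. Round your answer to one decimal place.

51.5 dB

The power spreads over a sphere of area 4π·r², so L_p = L_w − 10·log₁₀(4π·r²).
4π·r² = 3.424e+04 m², 10·log₁₀ of that is 45.346 dB.
L_p = 96.8 − 45.346 = 51.45 dB.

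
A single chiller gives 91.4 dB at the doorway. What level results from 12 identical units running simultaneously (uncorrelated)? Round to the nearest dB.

L_total = L₁ + 10·log₁₀ N for N identical incoherent sources.
L_total = 91.4 + 10·log₁₀(12) = 91.4 + 10.792 = 102.19 dB.

102 dB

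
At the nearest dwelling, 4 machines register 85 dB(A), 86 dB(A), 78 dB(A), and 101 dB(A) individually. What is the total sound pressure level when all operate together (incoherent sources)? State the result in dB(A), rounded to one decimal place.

101.3 dB(A)

For uncorrelated sources the intensities add, so convert each level to linear form, sum, and take 10·log₁₀ of the total.
Σ 10^(L/10) = 10^(85/10) + 10^(86/10) + 10^(78/10) + 10^(101/10) = 1.337e+10.
L_total = 10·log₁₀(1.337e+10) = 101.26 dB(A).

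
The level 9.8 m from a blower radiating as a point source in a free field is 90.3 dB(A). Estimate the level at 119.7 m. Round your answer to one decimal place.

68.6 dB(A)

For a point source, L₂ = L₁ − 20·log₁₀(r₂/r₁).
L₂ = 90.3 − 20·log₁₀(119.7/9.8) = 90.3 − 21.737 = 68.56 dB(A).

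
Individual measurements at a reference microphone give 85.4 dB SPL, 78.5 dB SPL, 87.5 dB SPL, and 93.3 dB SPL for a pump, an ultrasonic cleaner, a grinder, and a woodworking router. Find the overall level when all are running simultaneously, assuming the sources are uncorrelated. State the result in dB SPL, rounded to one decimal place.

94.9 dB SPL

Incoherent sources combine by intensity addition: L_total = 10·log₁₀(Σ 10^(L_i/10)).
Σ 10^(L/10) = 10^(85.4/10) + 10^(78.5/10) + 10^(87.5/10) + 10^(93.3/10) = 3.118e+09.
L_total = 10·log₁₀(3.118e+09) = 94.94 dB SPL.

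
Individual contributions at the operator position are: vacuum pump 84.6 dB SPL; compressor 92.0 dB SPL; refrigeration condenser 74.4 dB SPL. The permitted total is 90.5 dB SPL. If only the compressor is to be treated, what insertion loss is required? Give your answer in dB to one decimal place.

Everything except the compressor sums to 10^(84.6/10) + 10^(74.4/10) = 3.159e+08 in linear terms, 85.00 dB SPL.
To meet 90.5 dB SPL overall, the treated compressor may contribute at most 10^(90.5/10) − 3.159e+08 = 8.061e+08, i.e. 89.06 dB SPL.
Required insertion loss = 92.0 − 89.06 = 2.94 dB.

2.9 dB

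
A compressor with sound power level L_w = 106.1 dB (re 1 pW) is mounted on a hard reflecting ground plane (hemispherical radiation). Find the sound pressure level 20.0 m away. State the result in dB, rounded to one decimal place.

The power spreads over a hemisphere of area 2π·r², so L_p = L_w − 10·log₁₀(2π·r²).
2π·r² = 2513 m², 10·log₁₀ of that is 34.002 dB.
L_p = 106.1 − 34.002 = 72.10 dB.

72.1 dB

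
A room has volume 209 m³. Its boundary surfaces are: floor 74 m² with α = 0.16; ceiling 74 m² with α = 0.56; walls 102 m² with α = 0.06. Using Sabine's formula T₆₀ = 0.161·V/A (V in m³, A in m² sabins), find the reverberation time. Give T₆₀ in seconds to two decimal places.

Summing Sᵢαᵢ: 74·0.16 + 74·0.56 + 102·0.06 = 59.40 m².
T₆₀ = 0.161·V/A = 0.161·209/59.40 = 0.566 s.

0.57 s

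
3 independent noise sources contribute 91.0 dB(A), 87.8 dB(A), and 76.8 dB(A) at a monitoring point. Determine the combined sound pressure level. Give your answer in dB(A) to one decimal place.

For uncorrelated sources the intensities add, so convert each level to linear form, sum, and take 10·log₁₀ of the total.
Σ 10^(L/10) = 10^(91.0/10) + 10^(87.8/10) + 10^(76.8/10) = 1.909e+09.
L_total = 10·log₁₀(1.909e+09) = 92.81 dB(A).

92.8 dB(A)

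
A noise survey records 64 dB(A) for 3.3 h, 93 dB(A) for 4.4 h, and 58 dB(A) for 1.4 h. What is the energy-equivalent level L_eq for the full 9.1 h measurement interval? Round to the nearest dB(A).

L_eq = 10·log₁₀[(1/T)·Σ tᵢ·10^(Lᵢ/10)] with T = 9.1 h.
Σ tᵢ·10^(Lᵢ/10) = 3.3·10^(64/10) + 4.4·10^(93/10) + 1.4·10^(58/10) = 8.788e+09.
L_eq = 10·log₁₀(8.788e+09/9.1) = 89.85 dB(A).

90 dB(A)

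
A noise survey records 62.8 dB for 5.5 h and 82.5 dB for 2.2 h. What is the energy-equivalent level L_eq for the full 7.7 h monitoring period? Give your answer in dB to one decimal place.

77.2 dB

L_eq = 10·log₁₀[(1/T)·Σ tᵢ·10^(Lᵢ/10)] with T = 7.7 h.
Σ tᵢ·10^(Lᵢ/10) = 5.5·10^(62.8/10) + 2.2·10^(82.5/10) = 4.017e+08.
L_eq = 10·log₁₀(4.017e+08/7.7) = 77.17 dB.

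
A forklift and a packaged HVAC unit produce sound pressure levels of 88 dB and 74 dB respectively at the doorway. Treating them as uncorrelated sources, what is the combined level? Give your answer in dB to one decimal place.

For uncorrelated sources the intensities add, so convert each level to linear form, sum, and take 10·log₁₀ of the total.
Σ 10^(L/10) = 10^(88/10) + 10^(74/10) = 6.561e+08.
L_total = 10·log₁₀(6.561e+08) = 88.17 dB.

88.2 dB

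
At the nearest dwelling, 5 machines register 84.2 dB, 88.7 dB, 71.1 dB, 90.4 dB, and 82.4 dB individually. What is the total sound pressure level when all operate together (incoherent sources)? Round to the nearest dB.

Incoherent sources combine by intensity addition: L_total = 10·log₁₀(Σ 10^(L_i/10)).
Σ 10^(L/10) = 10^(84.2/10) + 10^(88.7/10) + 10^(71.1/10) + 10^(90.4/10) + 10^(82.4/10) = 2.287e+09.
L_total = 10·log₁₀(2.287e+09) = 93.59 dB.

94 dB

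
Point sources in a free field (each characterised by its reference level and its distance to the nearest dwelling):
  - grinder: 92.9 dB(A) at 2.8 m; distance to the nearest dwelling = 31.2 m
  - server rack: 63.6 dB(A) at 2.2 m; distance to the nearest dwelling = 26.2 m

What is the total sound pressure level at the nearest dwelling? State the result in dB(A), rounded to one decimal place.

Apply inverse-square spreading to bring every level to the receiver, then sum 10^(L/10).
grinder: 92.9 − 20·log₁₀(31.2/2.8) = 92.9 − 20.94 = 71.96 dB(A).
server rack: 63.6 − 20·log₁₀(26.2/2.2) = 63.6 − 21.52 = 42.08 dB(A).
Σ 10^(L/10) = 1.572e+07 → L_total = 10·log₁₀(1.572e+07) = 71.96 dB(A).

72.0 dB(A)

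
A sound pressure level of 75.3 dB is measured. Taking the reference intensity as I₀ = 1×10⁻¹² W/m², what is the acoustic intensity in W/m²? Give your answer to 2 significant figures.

3.4e-05 W/m²

L = 10·log₁₀(I/I₀) ⇒ I = I₀·10^(L/10) = 10⁻¹² × 10^7.53.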